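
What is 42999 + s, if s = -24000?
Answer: 18999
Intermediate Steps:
42999 + s = 42999 - 24000 = 18999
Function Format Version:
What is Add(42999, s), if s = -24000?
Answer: 18999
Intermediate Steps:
Add(42999, s) = Add(42999, -24000) = 18999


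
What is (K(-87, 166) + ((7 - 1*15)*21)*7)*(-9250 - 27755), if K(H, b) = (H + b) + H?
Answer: 43813920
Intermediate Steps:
K(H, b) = b + 2*H
(K(-87, 166) + ((7 - 1*15)*21)*7)*(-9250 - 27755) = ((166 + 2*(-87)) + ((7 - 1*15)*21)*7)*(-9250 - 27755) = ((166 - 174) + ((7 - 15)*21)*7)*(-37005) = (-8 - 8*21*7)*(-37005) = (-8 - 168*7)*(-37005) = (-8 - 1176)*(-37005) = -1184*(-37005) = 43813920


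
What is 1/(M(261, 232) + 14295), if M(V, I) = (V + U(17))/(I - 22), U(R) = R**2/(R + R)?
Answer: 60/857777 ≈ 6.9948e-5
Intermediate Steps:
U(R) = R/2 (U(R) = R**2/((2*R)) = (1/(2*R))*R**2 = R/2)
M(V, I) = (17/2 + V)/(-22 + I) (M(V, I) = (V + (1/2)*17)/(I - 22) = (V + 17/2)/(-22 + I) = (17/2 + V)/(-22 + I))
1/(M(261, 232) + 14295) = 1/((17/2 + 261)/(-22 + 232) + 14295) = 1/((539/2)/210 + 14295) = 1/((1/210)*(539/2) + 14295) = 1/(77/60 + 14295) = 1/(857777/60) = 60/857777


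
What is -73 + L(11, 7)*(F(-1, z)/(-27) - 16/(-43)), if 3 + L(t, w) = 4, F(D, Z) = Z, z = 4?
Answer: -84493/1161 ≈ -72.776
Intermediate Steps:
L(t, w) = 1 (L(t, w) = -3 + 4 = 1)
-73 + L(11, 7)*(F(-1, z)/(-27) - 16/(-43)) = -73 + 1*(4/(-27) - 16/(-43)) = -73 + 1*(4*(-1/27) - 16*(-1/43)) = -73 + 1*(-4/27 + 16/43) = -73 + 1*(260/1161) = -73 + 260/1161 = -84493/1161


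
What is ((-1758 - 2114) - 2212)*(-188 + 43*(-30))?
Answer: 8992152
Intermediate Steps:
((-1758 - 2114) - 2212)*(-188 + 43*(-30)) = (-3872 - 2212)*(-188 - 1290) = -6084*(-1478) = 8992152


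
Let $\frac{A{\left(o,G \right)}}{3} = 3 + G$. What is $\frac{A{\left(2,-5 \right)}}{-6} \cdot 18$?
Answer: $18$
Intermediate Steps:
$A{\left(o,G \right)} = 9 + 3 G$ ($A{\left(o,G \right)} = 3 \left(3 + G\right) = 9 + 3 G$)
$\frac{A{\left(2,-5 \right)}}{-6} \cdot 18 = \frac{9 + 3 \left(-5\right)}{-6} \cdot 18 = \left(9 - 15\right) \left(- \frac{1}{6}\right) 18 = \left(-6\right) \left(- \frac{1}{6}\right) 18 = 1 \cdot 18 = 18$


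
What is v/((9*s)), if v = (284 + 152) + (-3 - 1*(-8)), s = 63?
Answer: 7/9 ≈ 0.77778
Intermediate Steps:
v = 441 (v = 436 + (-3 + 8) = 436 + 5 = 441)
v/((9*s)) = 441/((9*63)) = 441/567 = 441*(1/567) = 7/9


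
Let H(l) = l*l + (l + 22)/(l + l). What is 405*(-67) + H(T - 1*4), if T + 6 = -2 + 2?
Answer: -135178/5 ≈ -27036.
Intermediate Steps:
T = -6 (T = -6 + (-2 + 2) = -6 + 0 = -6)
H(l) = l**2 + (22 + l)/(2*l) (H(l) = l**2 + (22 + l)/((2*l)) = l**2 + (22 + l)*(1/(2*l)) = l**2 + (22 + l)/(2*l))
405*(-67) + H(T - 1*4) = 405*(-67) + (11 + (-6 - 1*4)**3 + (-6 - 1*4)/2)/(-6 - 1*4) = -27135 + (11 + (-6 - 4)**3 + (-6 - 4)/2)/(-6 - 4) = -27135 + (11 + (-10)**3 + (1/2)*(-10))/(-10) = -27135 - (11 - 1000 - 5)/10 = -27135 - 1/10*(-994) = -27135 + 497/5 = -135178/5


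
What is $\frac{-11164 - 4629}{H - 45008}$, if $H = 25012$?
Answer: $\frac{15793}{19996} \approx 0.78981$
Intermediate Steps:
$\frac{-11164 - 4629}{H - 45008} = \frac{-11164 - 4629}{25012 - 45008} = - \frac{15793}{-19996} = \left(-15793\right) \left(- \frac{1}{19996}\right) = \frac{15793}{19996}$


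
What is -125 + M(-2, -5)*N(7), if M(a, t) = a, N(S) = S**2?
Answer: -223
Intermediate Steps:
-125 + M(-2, -5)*N(7) = -125 - 2*7**2 = -125 - 2*49 = -125 - 98 = -223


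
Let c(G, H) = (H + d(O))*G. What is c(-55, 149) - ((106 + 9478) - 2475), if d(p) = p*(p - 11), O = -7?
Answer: -22234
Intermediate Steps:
d(p) = p*(-11 + p)
c(G, H) = G*(126 + H) (c(G, H) = (H - 7*(-11 - 7))*G = (H - 7*(-18))*G = (H + 126)*G = (126 + H)*G = G*(126 + H))
c(-55, 149) - ((106 + 9478) - 2475) = -55*(126 + 149) - ((106 + 9478) - 2475) = -55*275 - (9584 - 2475) = -15125 - 1*7109 = -15125 - 7109 = -22234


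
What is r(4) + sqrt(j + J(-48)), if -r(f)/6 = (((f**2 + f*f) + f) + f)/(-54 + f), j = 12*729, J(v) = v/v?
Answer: 24/5 + sqrt(8749) ≈ 98.336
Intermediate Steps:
J(v) = 1
j = 8748
r(f) = -6*(2*f + 2*f**2)/(-54 + f) (r(f) = -6*(((f**2 + f*f) + f) + f)/(-54 + f) = -6*(((f**2 + f**2) + f) + f)/(-54 + f) = -6*((2*f**2 + f) + f)/(-54 + f) = -6*((f + 2*f**2) + f)/(-54 + f) = -6*(2*f + 2*f**2)/(-54 + f))
r(4) + sqrt(j + J(-48)) = -12*4*(1 + 4)/(-54 + 4) + sqrt(8748 + 1) = -12*4*5/(-50) + sqrt(8749) = -12*4*(-1/50)*5 + sqrt(8749) = 24/5 + sqrt(8749)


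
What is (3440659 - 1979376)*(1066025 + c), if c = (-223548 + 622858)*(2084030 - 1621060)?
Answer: 270146828136758175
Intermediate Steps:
c = 184868550700 (c = 399310*462970 = 184868550700)
(3440659 - 1979376)*(1066025 + c) = (3440659 - 1979376)*(1066025 + 184868550700) = 1461283*184869616725 = 270146828136758175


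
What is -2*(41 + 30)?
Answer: -142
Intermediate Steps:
-2*(41 + 30) = -2*71 = -142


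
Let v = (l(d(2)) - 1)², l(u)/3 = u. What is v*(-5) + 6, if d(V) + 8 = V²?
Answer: -839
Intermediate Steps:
d(V) = -8 + V²
l(u) = 3*u
v = 169 (v = (3*(-8 + 2²) - 1)² = (3*(-8 + 4) - 1)² = (3*(-4) - 1)² = (-12 - 1)² = (-13)² = 169)
v*(-5) + 6 = 169*(-5) + 6 = -845 + 6 = -839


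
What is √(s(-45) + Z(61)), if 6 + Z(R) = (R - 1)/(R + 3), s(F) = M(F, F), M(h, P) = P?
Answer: 3*I*√89/4 ≈ 7.0755*I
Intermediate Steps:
s(F) = F
Z(R) = -6 + (-1 + R)/(3 + R) (Z(R) = -6 + (R - 1)/(R + 3) = -6 + (-1 + R)/(3 + R))
√(s(-45) + Z(61)) = √(-45 + (-19 - 5*61)/(3 + 61)) = √(-45 + (-19 - 305)/64) = √(-45 + (1/64)*(-324)) = √(-45 - 81/16) = √(-801/16) = 3*I*√89/4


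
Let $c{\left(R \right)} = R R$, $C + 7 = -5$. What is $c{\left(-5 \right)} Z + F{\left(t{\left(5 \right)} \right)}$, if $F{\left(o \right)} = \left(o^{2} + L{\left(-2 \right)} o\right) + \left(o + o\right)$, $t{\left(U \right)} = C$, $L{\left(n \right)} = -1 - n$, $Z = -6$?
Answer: $-42$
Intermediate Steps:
$C = -12$ ($C = -7 - 5 = -12$)
$c{\left(R \right)} = R^{2}$
$t{\left(U \right)} = -12$
$F{\left(o \right)} = o^{2} + 3 o$ ($F{\left(o \right)} = \left(o^{2} + \left(-1 - -2\right) o\right) + \left(o + o\right) = \left(o^{2} + \left(-1 + 2\right) o\right) + 2 o = \left(o^{2} + 1 o\right) + 2 o = \left(o^{2} + o\right) + 2 o = \left(o + o^{2}\right) + 2 o = o^{2} + 3 o$)
$c{\left(-5 \right)} Z + F{\left(t{\left(5 \right)} \right)} = \left(-5\right)^{2} \left(-6\right) - 12 \left(3 - 12\right) = 25 \left(-6\right) - -108 = -150 + 108 = -42$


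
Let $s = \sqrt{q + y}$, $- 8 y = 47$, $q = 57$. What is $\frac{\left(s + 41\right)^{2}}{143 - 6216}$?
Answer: $- \frac{\left(164 + \sqrt{818}\right)^{2}}{97168} \approx -0.38176$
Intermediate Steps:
$y = - \frac{47}{8}$ ($y = \left(- \frac{1}{8}\right) 47 = - \frac{47}{8} \approx -5.875$)
$s = \frac{\sqrt{818}}{4}$ ($s = \sqrt{57 - \frac{47}{8}} = \sqrt{\frac{409}{8}} = \frac{\sqrt{818}}{4} \approx 7.1502$)
$\frac{\left(s + 41\right)^{2}}{143 - 6216} = \frac{\left(\frac{\sqrt{818}}{4} + 41\right)^{2}}{143 - 6216} = \frac{\left(41 + \frac{\sqrt{818}}{4}\right)^{2}}{143 - 6216} = \frac{\left(41 + \frac{\sqrt{818}}{4}\right)^{2}}{-6073} = \left(41 + \frac{\sqrt{818}}{4}\right)^{2} \left(- \frac{1}{6073}\right) = - \frac{\left(41 + \frac{\sqrt{818}}{4}\right)^{2}}{6073}$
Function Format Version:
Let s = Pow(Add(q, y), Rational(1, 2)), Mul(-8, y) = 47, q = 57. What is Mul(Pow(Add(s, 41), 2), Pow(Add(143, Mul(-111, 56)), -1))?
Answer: Mul(Rational(-1, 97168), Pow(Add(164, Pow(818, Rational(1, 2))), 2)) ≈ -0.38176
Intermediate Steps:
y = Rational(-47, 8) (y = Mul(Rational(-1, 8), 47) = Rational(-47, 8) ≈ -5.8750)
s = Mul(Rational(1, 4), Pow(818, Rational(1, 2))) (s = Pow(Add(57, Rational(-47, 8)), Rational(1, 2)) = Pow(Rational(409, 8), Rational(1, 2)) = Mul(Rational(1, 4), Pow(818, Rational(1, 2))) ≈ 7.1502)
Mul(Pow(Add(s, 41), 2), Pow(Add(143, Mul(-111, 56)), -1)) = Mul(Pow(Add(Mul(Rational(1, 4), Pow(818, Rational(1, 2))), 41), 2), Pow(Add(143, Mul(-111, 56)), -1)) = Mul(Pow(Add(41, Mul(Rational(1, 4), Pow(818, Rational(1, 2)))), 2), Pow(Add(143, -6216), -1)) = Mul(Pow(Add(41, Mul(Rational(1, 4), Pow(818, Rational(1, 2)))), 2), Pow(-6073, -1)) = Mul(Pow(Add(41, Mul(Rational(1, 4), Pow(818, Rational(1, 2)))), 2), Rational(-1, 6073)) = Mul(Rational(-1, 6073), Pow(Add(41, Mul(Rational(1, 4), Pow(818, Rational(1, 2)))), 2))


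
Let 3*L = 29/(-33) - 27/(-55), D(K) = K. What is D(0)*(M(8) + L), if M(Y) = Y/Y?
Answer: 0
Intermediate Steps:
M(Y) = 1
L = -64/495 (L = (29/(-33) - 27/(-55))/3 = (29*(-1/33) - 27*(-1/55))/3 = (-29/33 + 27/55)/3 = (1/3)*(-64/165) = -64/495 ≈ -0.12929)
D(0)*(M(8) + L) = 0*(1 - 64/495) = 0*(431/495) = 0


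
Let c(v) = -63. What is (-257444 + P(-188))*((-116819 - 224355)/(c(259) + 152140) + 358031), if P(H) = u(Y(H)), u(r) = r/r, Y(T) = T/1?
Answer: -14017240814812359/152077 ≈ -9.2172e+10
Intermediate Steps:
Y(T) = T (Y(T) = T*1 = T)
u(r) = 1
P(H) = 1
(-257444 + P(-188))*((-116819 - 224355)/(c(259) + 152140) + 358031) = (-257444 + 1)*((-116819 - 224355)/(-63 + 152140) + 358031) = -257443*(-341174/152077 + 358031) = -257443*54447939213/152077 = -14017240814812359/152077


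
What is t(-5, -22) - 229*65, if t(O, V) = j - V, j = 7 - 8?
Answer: -14864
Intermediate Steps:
j = -1
t(O, V) = -1 - V
t(-5, -22) - 229*65 = (-1 - 1*(-22)) - 229*65 = (-1 + 22) - 14885 = 21 - 14885 = -14864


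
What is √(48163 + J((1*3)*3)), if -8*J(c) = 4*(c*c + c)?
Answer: 7*√982 ≈ 219.36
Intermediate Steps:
J(c) = -c/2 - c²/2 (J(c) = -(c*c + c)/2 = -(c² + c)/2 = -(c + c²)/2 = -(4*c + 4*c²)/8 = -c/2 - c²/2)
√(48163 + J((1*3)*3)) = √(48163 - (1*3)*3*(1 + (1*3)*3)/2) = √(48163 - 3*3*(1 + 3*3)/2) = √(48163 - ½*9*(1 + 9)) = √(48163 - ½*9*10) = √(48163 - 45) = √48118 = 7*√982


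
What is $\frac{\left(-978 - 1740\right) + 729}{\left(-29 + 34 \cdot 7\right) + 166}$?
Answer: $- \frac{663}{125} \approx -5.304$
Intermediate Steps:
$\frac{\left(-978 - 1740\right) + 729}{\left(-29 + 34 \cdot 7\right) + 166} = \frac{-2718 + 729}{\left(-29 + 238\right) + 166} = - \frac{1989}{209 + 166} = - \frac{1989}{375} = \left(-1989\right) \frac{1}{375} = - \frac{663}{125}$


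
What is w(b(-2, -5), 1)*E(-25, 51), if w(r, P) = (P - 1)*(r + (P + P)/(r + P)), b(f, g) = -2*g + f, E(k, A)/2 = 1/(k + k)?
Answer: 0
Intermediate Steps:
E(k, A) = 1/k (E(k, A) = 2/(k + k) = 2/((2*k)) = 2*(1/(2*k)) = 1/k)
b(f, g) = f - 2*g
w(r, P) = (-1 + P)*(r + 2*P/(P + r)) (w(r, P) = (-1 + P)*(r + (2*P)/(P + r)) = (-1 + P)*(r + 2*P/(P + r)))
w(b(-2, -5), 1)*E(-25, 51) = ((-(-2 - 2*(-5))² - 2*1 + 2*1² + 1*(-2 - 2*(-5))² + (-2 - 2*(-5))*1² - 1*1*(-2 - 2*(-5)))/(1 + (-2 - 2*(-5))))/(-25) = ((-(-2 + 10)² - 2 + 2*1 + 1*(-2 + 10)² + (-2 + 10)*1 - 1*1*(-2 + 10))/(1 + (-2 + 10)))*(-1/25) = ((-1*8² - 2 + 2 + 1*8² + 8*1 - 1*1*8)/(1 + 8))*(-1/25) = ((-1*64 - 2 + 2 + 1*64 + 8 - 8)/9)*(-1/25) = ((-64 - 2 + 2 + 64 + 8 - 8)/9)*(-1/25) = ((⅑)*0)*(-1/25) = 0*(-1/25) = 0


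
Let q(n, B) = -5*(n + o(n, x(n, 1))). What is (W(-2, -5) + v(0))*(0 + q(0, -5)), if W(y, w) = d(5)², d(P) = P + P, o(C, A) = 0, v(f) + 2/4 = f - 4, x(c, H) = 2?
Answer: 0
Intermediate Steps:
v(f) = -9/2 + f (v(f) = -½ + (f - 4) = -½ + (-4 + f) = -9/2 + f)
d(P) = 2*P
q(n, B) = -5*n (q(n, B) = -5*(n + 0) = -5*n)
W(y, w) = 100 (W(y, w) = (2*5)² = 10² = 100)
(W(-2, -5) + v(0))*(0 + q(0, -5)) = (100 + (-9/2 + 0))*(0 - 5*0) = (100 - 9/2)*(0 + 0) = (191/2)*0 = 0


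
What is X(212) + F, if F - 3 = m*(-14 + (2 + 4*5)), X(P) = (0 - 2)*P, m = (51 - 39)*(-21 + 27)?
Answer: 155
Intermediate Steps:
m = 72 (m = 12*6 = 72)
X(P) = -2*P
F = 579 (F = 3 + 72*(-14 + (2 + 4*5)) = 3 + 72*(-14 + (2 + 20)) = 3 + 72*(-14 + 22) = 3 + 72*8 = 3 + 576 = 579)
X(212) + F = -2*212 + 579 = -424 + 579 = 155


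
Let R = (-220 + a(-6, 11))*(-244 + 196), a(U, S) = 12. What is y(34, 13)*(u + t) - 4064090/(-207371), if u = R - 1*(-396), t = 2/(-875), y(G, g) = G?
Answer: 64040743632522/181449625 ≈ 3.5294e+5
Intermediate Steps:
R = 9984 (R = (-220 + 12)*(-244 + 196) = -208*(-48) = 9984)
t = -2/875 (t = 2*(-1/875) = -2/875 ≈ -0.0022857)
u = 10380 (u = 9984 - 1*(-396) = 9984 + 396 = 10380)
y(34, 13)*(u + t) - 4064090/(-207371) = 34*(10380 - 2/875) - 4064090/(-207371) = 34*(9082498/875) - 4064090*(-1/207371) = 308804932/875 + 4064090/207371 = 64040743632522/181449625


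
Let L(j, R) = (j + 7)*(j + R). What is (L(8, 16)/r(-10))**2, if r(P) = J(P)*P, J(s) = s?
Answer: 324/25 ≈ 12.960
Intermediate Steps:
r(P) = P**2 (r(P) = P*P = P**2)
L(j, R) = (7 + j)*(R + j)
(L(8, 16)/r(-10))**2 = ((8**2 + 7*16 + 7*8 + 16*8)/((-10)**2))**2 = ((64 + 112 + 56 + 128)/100)**2 = (360*(1/100))**2 = (18/5)**2 = 324/25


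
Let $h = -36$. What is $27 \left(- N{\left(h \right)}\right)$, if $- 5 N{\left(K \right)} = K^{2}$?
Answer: $\frac{34992}{5} \approx 6998.4$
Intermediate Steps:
$N{\left(K \right)} = - \frac{K^{2}}{5}$
$27 \left(- N{\left(h \right)}\right) = 27 \left(- \frac{\left(-1\right) \left(-36\right)^{2}}{5}\right) = 27 \left(- \frac{\left(-1\right) 1296}{5}\right) = 27 \left(\left(-1\right) \left(- \frac{1296}{5}\right)\right) = 27 \cdot \frac{1296}{5} = \frac{34992}{5}$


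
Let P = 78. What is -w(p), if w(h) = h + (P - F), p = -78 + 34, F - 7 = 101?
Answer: 74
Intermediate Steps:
F = 108 (F = 7 + 101 = 108)
p = -44
w(h) = -30 + h (w(h) = h + (78 - 1*108) = h + (78 - 108) = h - 30 = -30 + h)
-w(p) = -(-30 - 44) = -1*(-74) = 74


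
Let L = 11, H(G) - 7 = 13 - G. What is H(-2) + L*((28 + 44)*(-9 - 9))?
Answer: -14234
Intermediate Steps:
H(G) = 20 - G (H(G) = 7 + (13 - G) = 20 - G)
H(-2) + L*((28 + 44)*(-9 - 9)) = (20 - 1*(-2)) + 11*((28 + 44)*(-9 - 9)) = (20 + 2) + 11*(72*(-18)) = 22 + 11*(-1296) = 22 - 14256 = -14234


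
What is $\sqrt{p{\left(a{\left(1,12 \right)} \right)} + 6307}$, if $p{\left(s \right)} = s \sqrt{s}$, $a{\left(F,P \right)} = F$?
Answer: $2 \sqrt{1577} \approx 79.423$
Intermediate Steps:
$p{\left(s \right)} = s^{\frac{3}{2}}$
$\sqrt{p{\left(a{\left(1,12 \right)} \right)} + 6307} = \sqrt{1^{\frac{3}{2}} + 6307} = \sqrt{1 + 6307} = \sqrt{6308} = 2 \sqrt{1577}$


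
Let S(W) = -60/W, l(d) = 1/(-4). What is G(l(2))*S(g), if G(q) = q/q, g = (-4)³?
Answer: 15/16 ≈ 0.93750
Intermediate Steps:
g = -64
l(d) = -¼
G(q) = 1
G(l(2))*S(g) = 1*(-60/(-64)) = 1*(-60*(-1/64)) = 1*(15/16) = 15/16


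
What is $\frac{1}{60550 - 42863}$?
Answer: $\frac{1}{17687} \approx 5.6539 \cdot 10^{-5}$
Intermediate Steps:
$\frac{1}{60550 - 42863} = \frac{1}{17687}$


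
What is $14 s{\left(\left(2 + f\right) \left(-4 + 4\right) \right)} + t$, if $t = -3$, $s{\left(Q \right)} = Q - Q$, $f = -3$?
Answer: $-3$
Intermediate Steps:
$s{\left(Q \right)} = 0$
$14 s{\left(\left(2 + f\right) \left(-4 + 4\right) \right)} + t = 14 \cdot 0 - 3 = 0 - 3 = -3$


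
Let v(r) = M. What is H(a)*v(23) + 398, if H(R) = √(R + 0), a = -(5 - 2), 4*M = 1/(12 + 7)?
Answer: 398 + I*√3/76 ≈ 398.0 + 0.02279*I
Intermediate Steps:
M = 1/76 (M = 1/(4*(12 + 7)) = (¼)/19 = (¼)*(1/19) = 1/76 ≈ 0.013158)
v(r) = 1/76
a = -3 (a = -1*3 = -3)
H(R) = √R
H(a)*v(23) + 398 = √(-3)*(1/76) + 398 = (I*√3)*(1/76) + 398 = I*√3/76 + 398 = 398 + I*√3/76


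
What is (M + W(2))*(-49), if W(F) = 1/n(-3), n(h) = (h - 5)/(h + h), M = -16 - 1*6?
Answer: 4165/4 ≈ 1041.3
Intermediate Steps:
M = -22 (M = -16 - 6 = -22)
n(h) = (-5 + h)/(2*h) (n(h) = (-5 + h)/((2*h)) = (-5 + h)*(1/(2*h)) = (-5 + h)/(2*h))
W(F) = ¾ (W(F) = 1/((½)*(-5 - 3)/(-3)) = 1/((½)*(-⅓)*(-8)) = 1/(4/3) = ¾)
(M + W(2))*(-49) = (-22 + ¾)*(-49) = -85/4*(-49) = 4165/4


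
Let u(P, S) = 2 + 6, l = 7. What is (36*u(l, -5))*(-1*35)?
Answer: -10080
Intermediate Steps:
u(P, S) = 8
(36*u(l, -5))*(-1*35) = (36*8)*(-1*35) = 288*(-35) = -10080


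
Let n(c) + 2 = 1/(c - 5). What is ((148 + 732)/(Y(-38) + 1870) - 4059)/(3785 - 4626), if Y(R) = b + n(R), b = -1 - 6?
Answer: 162385729/33649251 ≈ 4.8258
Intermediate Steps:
b = -7
n(c) = -2 + 1/(-5 + c) (n(c) = -2 + 1/(c - 5) = -2 + 1/(-5 + c))
Y(R) = -7 + (11 - 2*R)/(-5 + R)
((148 + 732)/(Y(-38) + 1870) - 4059)/(3785 - 4626) = ((148 + 732)/((46 - 9*(-38))/(-5 - 38) + 1870) - 4059)/(3785 - 4626) = (880/((46 + 342)/(-43) + 1870) - 4059)/(-841) = (880/(-1/43*388 + 1870) - 4059)*(-1/841) = (880/(-388/43 + 1870) - 4059)*(-1/841) = (880/(80022/43) - 4059)*(-1/841) = (880*(43/80022) - 4059)*(-1/841) = (18920/40011 - 4059)*(-1/841) = -162385729/40011*(-1/841) = 162385729/33649251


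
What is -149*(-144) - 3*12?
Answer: 21420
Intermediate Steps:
-149*(-144) - 3*12 = 21456 - 36 = 21420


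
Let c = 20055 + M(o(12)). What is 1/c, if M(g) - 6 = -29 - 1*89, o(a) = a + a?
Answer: 1/19943 ≈ 5.0143e-5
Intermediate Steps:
o(a) = 2*a
M(g) = -112 (M(g) = 6 + (-29 - 1*89) = 6 + (-29 - 89) = 6 - 118 = -112)
c = 19943 (c = 20055 - 112 = 19943)
1/c = 1/19943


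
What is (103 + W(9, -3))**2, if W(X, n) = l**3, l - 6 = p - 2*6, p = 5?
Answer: 10404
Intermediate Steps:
l = -1 (l = 6 + (5 - 2*6) = 6 + (5 - 12) = 6 - 7 = -1)
W(X, n) = -1 (W(X, n) = (-1)**3 = -1)
(103 + W(9, -3))**2 = (103 - 1)**2 = 102**2 = 10404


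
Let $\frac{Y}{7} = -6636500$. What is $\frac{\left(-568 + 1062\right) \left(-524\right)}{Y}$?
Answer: $\frac{4978}{893375} \approx 0.0055721$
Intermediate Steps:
$Y = -46455500$ ($Y = 7 \left(-6636500\right) = -46455500$)
$\frac{\left(-568 + 1062\right) \left(-524\right)}{Y} = \frac{\left(-568 + 1062\right) \left(-524\right)}{-46455500} = 494 \left(-524\right) \left(- \frac{1}{46455500}\right) = \left(-258856\right) \left(- \frac{1}{46455500}\right) = \frac{4978}{893375}$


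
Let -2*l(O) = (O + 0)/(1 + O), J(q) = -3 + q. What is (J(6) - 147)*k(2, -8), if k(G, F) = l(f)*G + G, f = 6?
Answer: -1152/7 ≈ -164.57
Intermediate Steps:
l(O) = -O/(2*(1 + O)) (l(O) = -(O + 0)/(2*(1 + O)) = -O/(2*(1 + O)))
k(G, F) = 4*G/7 (k(G, F) = (-1*6/(2 + 2*6))*G + G = (-1*6/(2 + 12))*G + G = (-1*6/14)*G + G = (-1*6*1/14)*G + G = -3*G/7 + G = 4*G/7)
(J(6) - 147)*k(2, -8) = ((-3 + 6) - 147)*((4/7)*2) = (3 - 147)*(8/7) = -144*8/7 = -1152/7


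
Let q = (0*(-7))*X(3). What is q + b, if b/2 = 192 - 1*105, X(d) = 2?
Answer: 174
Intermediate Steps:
b = 174 (b = 2*(192 - 1*105) = 2*(192 - 105) = 2*87 = 174)
q = 0 (q = (0*(-7))*2 = 0*2 = 0)
q + b = 0 + 174 = 174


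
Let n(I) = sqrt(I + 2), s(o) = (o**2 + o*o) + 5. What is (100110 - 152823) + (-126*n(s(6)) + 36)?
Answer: -52677 - 126*sqrt(79) ≈ -53797.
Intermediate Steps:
s(o) = 5 + 2*o**2 (s(o) = (o**2 + o**2) + 5 = 2*o**2 + 5 = 5 + 2*o**2)
n(I) = sqrt(2 + I)
(100110 - 152823) + (-126*n(s(6)) + 36) = (100110 - 152823) + (-126*sqrt(2 + (5 + 2*6**2)) + 36) = -52713 + (-126*sqrt(2 + (5 + 2*36)) + 36) = -52713 + (-126*sqrt(2 + (5 + 72)) + 36) = -52713 + (-126*sqrt(2 + 77) + 36) = -52713 + (-126*sqrt(79) + 36) = -52713 + (36 - 126*sqrt(79)) = -52677 - 126*sqrt(79)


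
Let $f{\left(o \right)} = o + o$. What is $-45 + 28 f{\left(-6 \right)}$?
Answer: $-381$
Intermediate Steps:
$f{\left(o \right)} = 2 o$
$-45 + 28 f{\left(-6 \right)} = -45 + 28 \cdot 2 \left(-6\right) = -45 + 28 \left(-12\right) = -45 - 336 = -381$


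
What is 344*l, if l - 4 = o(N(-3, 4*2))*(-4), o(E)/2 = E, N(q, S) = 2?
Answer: -4128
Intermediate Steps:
o(E) = 2*E
l = -12 (l = 4 + (2*2)*(-4) = 4 + 4*(-4) = 4 - 16 = -12)
344*l = 344*(-12) = -4128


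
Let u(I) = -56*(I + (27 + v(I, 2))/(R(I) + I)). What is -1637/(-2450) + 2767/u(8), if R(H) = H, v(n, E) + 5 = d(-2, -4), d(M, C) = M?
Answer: -211828/45325 ≈ -4.6735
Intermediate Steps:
v(n, E) = -7 (v(n, E) = -5 - 2 = -7)
u(I) = -560/I - 56*I (u(I) = -56*(I + (27 - 7)/(I + I)) = -56*(I + 20/((2*I))) = -56*(I + 20*(1/(2*I))) = -56*(I + 10/I) = -560/I - 56*I)
-1637/(-2450) + 2767/u(8) = -1637/(-2450) + 2767/(-560/8 - 56*8) = -1637*(-1/2450) + 2767/(-560*⅛ - 448) = 1637/2450 + 2767/(-70 - 448) = 1637/2450 + 2767/(-518) = 1637/2450 + 2767*(-1/518) = 1637/2450 - 2767/518 = -211828/45325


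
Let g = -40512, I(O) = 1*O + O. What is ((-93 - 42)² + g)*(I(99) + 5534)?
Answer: -127749084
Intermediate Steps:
I(O) = 2*O (I(O) = O + O = 2*O)
((-93 - 42)² + g)*(I(99) + 5534) = ((-93 - 42)² - 40512)*(2*99 + 5534) = ((-135)² - 40512)*(198 + 5534) = (18225 - 40512)*5732 = -22287*5732 = -127749084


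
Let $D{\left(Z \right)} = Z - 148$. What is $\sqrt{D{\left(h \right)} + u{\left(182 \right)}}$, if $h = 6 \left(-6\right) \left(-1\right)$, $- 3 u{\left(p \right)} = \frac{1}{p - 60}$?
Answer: $\frac{i \sqrt{15003438}}{366} \approx 10.583 i$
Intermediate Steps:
$u{\left(p \right)} = - \frac{1}{3 \left(-60 + p\right)}$ ($u{\left(p \right)} = - \frac{1}{3 \left(p - 60\right)} = - \frac{1}{3 \left(-60 + p\right)}$)
$h = 36$ ($h = \left(-36\right) \left(-1\right) = 36$)
$D{\left(Z \right)} = -148 + Z$
$\sqrt{D{\left(h \right)} + u{\left(182 \right)}} = \sqrt{\left(-148 + 36\right) - \frac{1}{-180 + 3 \cdot 182}} = \sqrt{-112 - \frac{1}{-180 + 546}} = \sqrt{-112 - \frac{1}{366}} = \sqrt{- \frac{40993}{366}} = \frac{i \sqrt{15003438}}{366}$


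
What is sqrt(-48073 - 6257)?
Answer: I*sqrt(54330) ≈ 233.09*I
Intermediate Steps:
sqrt(-48073 - 6257) = sqrt(-54330) = I*sqrt(54330)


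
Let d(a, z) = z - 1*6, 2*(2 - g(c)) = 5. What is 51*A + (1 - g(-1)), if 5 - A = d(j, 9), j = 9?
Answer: 207/2 ≈ 103.50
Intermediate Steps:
g(c) = -½ (g(c) = 2 - ½*5 = 2 - 5/2 = -½)
d(a, z) = -6 + z (d(a, z) = z - 6 = -6 + z)
A = 2 (A = 5 - (-6 + 9) = 5 - 1*3 = 5 - 3 = 2)
51*A + (1 - g(-1)) = 51*2 + (1 - 1*(-½)) = 102 + (1 + ½) = 102 + 3/2 = 207/2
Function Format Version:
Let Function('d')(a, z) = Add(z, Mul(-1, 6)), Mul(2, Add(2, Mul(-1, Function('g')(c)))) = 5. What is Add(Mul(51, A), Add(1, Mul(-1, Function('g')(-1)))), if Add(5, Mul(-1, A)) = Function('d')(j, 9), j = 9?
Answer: Rational(207, 2) ≈ 103.50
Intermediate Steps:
Function('g')(c) = Rational(-1, 2) (Function('g')(c) = Add(2, Mul(Rational(-1, 2), 5)) = Add(2, Rational(-5, 2)) = Rational(-1, 2))
Function('d')(a, z) = Add(-6, z) (Function('d')(a, z) = Add(z, -6) = Add(-6, z))
A = 2 (A = Add(5, Mul(-1, Add(-6, 9))) = Add(5, Mul(-1, 3)) = Add(5, -3) = 2)
Add(Mul(51, A), Add(1, Mul(-1, Function('g')(-1)))) = Add(Mul(51, 2), Add(1, Mul(-1, Rational(-1, 2)))) = Add(102, Add(1, Rational(1, 2))) = Add(102, Rational(3, 2)) = Rational(207, 2)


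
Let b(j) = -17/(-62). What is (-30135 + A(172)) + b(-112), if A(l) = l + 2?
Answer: -1857565/62 ≈ -29961.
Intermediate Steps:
A(l) = 2 + l
b(j) = 17/62 (b(j) = -17*(-1/62) = 17/62)
(-30135 + A(172)) + b(-112) = (-30135 + (2 + 172)) + 17/62 = (-30135 + 174) + 17/62 = -29961 + 17/62 = -1857565/62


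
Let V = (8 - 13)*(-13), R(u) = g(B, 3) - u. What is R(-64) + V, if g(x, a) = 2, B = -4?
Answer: 131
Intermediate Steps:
R(u) = 2 - u
V = 65 (V = -5*(-13) = 65)
R(-64) + V = (2 - 1*(-64)) + 65 = (2 + 64) + 65 = 66 + 65 = 131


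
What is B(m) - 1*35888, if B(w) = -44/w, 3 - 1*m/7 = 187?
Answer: -11555925/322 ≈ -35888.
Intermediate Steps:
m = -1288 (m = 21 - 7*187 = 21 - 1309 = -1288)
B(m) - 1*35888 = -44/(-1288) - 1*35888 = -44*(-1/1288) - 35888 = 11/322 - 35888 = -11555925/322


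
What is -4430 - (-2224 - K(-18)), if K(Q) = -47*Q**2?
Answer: -17434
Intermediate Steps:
-4430 - (-2224 - K(-18)) = -4430 - (-2224 - (-47)*(-18)**2) = -4430 - (-2224 - (-47)*324) = -4430 - (-2224 - 1*(-15228)) = -4430 - (-2224 + 15228) = -4430 - 1*13004 = -4430 - 13004 = -17434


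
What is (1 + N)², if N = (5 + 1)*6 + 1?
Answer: 1444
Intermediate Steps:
N = 37 (N = 6*6 + 1 = 36 + 1 = 37)
(1 + N)² = (1 + 37)² = 38² = 1444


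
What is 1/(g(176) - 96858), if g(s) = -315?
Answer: -1/97173 ≈ -1.0291e-5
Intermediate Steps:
1/(g(176) - 96858) = 1/(-315 - 96858) = 1/(-97173) = -1/97173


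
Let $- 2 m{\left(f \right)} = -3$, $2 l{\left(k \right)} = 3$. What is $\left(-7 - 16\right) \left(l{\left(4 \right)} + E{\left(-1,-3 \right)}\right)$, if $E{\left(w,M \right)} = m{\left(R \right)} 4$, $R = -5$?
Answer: $- \frac{345}{2} \approx -172.5$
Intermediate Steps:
$l{\left(k \right)} = \frac{3}{2}$ ($l{\left(k \right)} = \frac{1}{2} \cdot 3 = \frac{3}{2}$)
$m{\left(f \right)} = \frac{3}{2}$ ($m{\left(f \right)} = \left(- \frac{1}{2}\right) \left(-3\right) = \frac{3}{2}$)
$E{\left(w,M \right)} = 6$ ($E{\left(w,M \right)} = \frac{3}{2} \cdot 4 = 6$)
$\left(-7 - 16\right) \left(l{\left(4 \right)} + E{\left(-1,-3 \right)}\right) = \left(-7 - 16\right) \left(\frac{3}{2} + 6\right) = \left(-23\right) \frac{15}{2} = - \frac{345}{2}$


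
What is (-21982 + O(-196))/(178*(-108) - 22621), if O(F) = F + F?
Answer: 22374/41845 ≈ 0.53469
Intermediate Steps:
O(F) = 2*F
(-21982 + O(-196))/(178*(-108) - 22621) = (-21982 + 2*(-196))/(178*(-108) - 22621) = (-21982 - 392)/(-19224 - 22621) = -22374/(-41845) = -22374*(-1/41845) = 22374/41845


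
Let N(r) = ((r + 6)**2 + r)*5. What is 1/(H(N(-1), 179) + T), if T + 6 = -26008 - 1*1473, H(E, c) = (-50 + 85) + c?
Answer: -1/27273 ≈ -3.6666e-5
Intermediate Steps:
N(r) = 5*r + 5*(6 + r)**2 (N(r) = ((6 + r)**2 + r)*5 = (r + (6 + r)**2)*5 = 5*r + 5*(6 + r)**2)
H(E, c) = 35 + c
T = -27487 (T = -6 + (-26008 - 1*1473) = -6 + (-26008 - 1473) = -6 - 27481 = -27487)
1/(H(N(-1), 179) + T) = 1/((35 + 179) - 27487) = 1/(214 - 27487) = 1/(-27273) = -1/27273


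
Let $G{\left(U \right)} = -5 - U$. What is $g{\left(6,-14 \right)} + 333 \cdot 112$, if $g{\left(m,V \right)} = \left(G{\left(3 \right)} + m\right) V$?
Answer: $37324$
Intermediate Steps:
$g{\left(m,V \right)} = V \left(-8 + m\right)$ ($g{\left(m,V \right)} = \left(\left(-5 - 3\right) + m\right) V = \left(-8 + m\right) V = V \left(-8 + m\right)$)
$g{\left(6,-14 \right)} + 333 \cdot 112 = - 14 \left(-8 + 6\right) + 333 \cdot 112 = \left(-14\right) \left(-2\right) + 37296 = 28 + 37296 = 37324$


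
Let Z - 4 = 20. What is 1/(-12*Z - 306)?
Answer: -1/594 ≈ -0.0016835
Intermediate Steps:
Z = 24 (Z = 4 + 20 = 24)
1/(-12*Z - 306) = 1/(-12*24 - 306) = 1/(-288 - 306) = 1/(-594) = -1/594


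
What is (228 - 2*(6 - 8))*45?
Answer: 10440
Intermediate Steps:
(228 - 2*(6 - 8))*45 = (228 - 2*(-2))*45 = (228 - 1*(-4))*45 = (228 + 4)*45 = 232*45 = 10440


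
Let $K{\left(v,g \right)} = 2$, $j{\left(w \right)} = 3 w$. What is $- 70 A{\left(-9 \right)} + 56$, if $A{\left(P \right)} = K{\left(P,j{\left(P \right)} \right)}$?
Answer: $-84$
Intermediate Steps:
$A{\left(P \right)} = 2$
$- 70 A{\left(-9 \right)} + 56 = \left(-70\right) 2 + 56 = -140 + 56 = -84$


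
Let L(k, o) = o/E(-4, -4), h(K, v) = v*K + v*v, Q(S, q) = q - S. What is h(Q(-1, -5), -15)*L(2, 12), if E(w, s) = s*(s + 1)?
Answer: 285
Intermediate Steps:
E(w, s) = s*(1 + s)
h(K, v) = v² + K*v (h(K, v) = K*v + v² = v² + K*v)
L(k, o) = o/12 (L(k, o) = o/((-4*(1 - 4))) = o/((-4*(-3))) = o/12)
h(Q(-1, -5), -15)*L(2, 12) = (-15*((-5 - 1*(-1)) - 15))*((1/12)*12) = -15*((-5 + 1) - 15)*1 = -15*(-4 - 15)*1 = -15*(-19)*1 = 285*1 = 285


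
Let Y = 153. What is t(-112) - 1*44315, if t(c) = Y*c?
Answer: -61451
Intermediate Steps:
t(c) = 153*c
t(-112) - 1*44315 = 153*(-112) - 1*44315 = -17136 - 44315 = -61451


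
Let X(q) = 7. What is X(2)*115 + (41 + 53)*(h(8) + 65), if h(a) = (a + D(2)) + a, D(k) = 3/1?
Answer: 8701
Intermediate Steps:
D(k) = 3 (D(k) = 3*1 = 3)
h(a) = 3 + 2*a (h(a) = (a + 3) + a = (3 + a) + a = 3 + 2*a)
X(2)*115 + (41 + 53)*(h(8) + 65) = 7*115 + (41 + 53)*((3 + 2*8) + 65) = 805 + 94*((3 + 16) + 65) = 805 + 94*(19 + 65) = 805 + 94*84 = 805 + 7896 = 8701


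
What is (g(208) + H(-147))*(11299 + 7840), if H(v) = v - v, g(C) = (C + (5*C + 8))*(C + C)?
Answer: 10000050944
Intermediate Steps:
g(C) = 2*C*(8 + 6*C) (g(C) = (C + (8 + 5*C))*(2*C) = (8 + 6*C)*(2*C) = 2*C*(8 + 6*C))
H(v) = 0
(g(208) + H(-147))*(11299 + 7840) = (4*208*(4 + 3*208) + 0)*(11299 + 7840) = (4*208*(4 + 624) + 0)*19139 = (4*208*628 + 0)*19139 = (522496 + 0)*19139 = 522496*19139 = 10000050944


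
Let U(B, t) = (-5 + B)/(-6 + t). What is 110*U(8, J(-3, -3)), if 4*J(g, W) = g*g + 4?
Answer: -120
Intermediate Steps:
J(g, W) = 1 + g²/4 (J(g, W) = (g*g + 4)/4 = (g² + 4)/4 = (4 + g²)/4 = 1 + g²/4)
U(B, t) = (-5 + B)/(-6 + t)
110*U(8, J(-3, -3)) = 110*((-5 + 8)/(-6 + (1 + (¼)*(-3)²))) = 110*(3/(-6 + (1 + (¼)*9))) = 110*(3/(-6 + (1 + 9/4))) = 110*(3/(-6 + 13/4)) = 110*(3/(-11/4)) = 110*(-4/11*3) = 110*(-12/11) = -120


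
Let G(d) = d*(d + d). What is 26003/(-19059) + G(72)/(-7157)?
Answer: -383707183/136405263 ≈ -2.8130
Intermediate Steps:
G(d) = 2*d² (G(d) = d*(2*d) = 2*d²)
26003/(-19059) + G(72)/(-7157) = 26003/(-19059) + (2*72²)/(-7157) = 26003*(-1/19059) + (2*5184)*(-1/7157) = -26003/19059 + 10368*(-1/7157) = -26003/19059 - 10368/7157 = -383707183/136405263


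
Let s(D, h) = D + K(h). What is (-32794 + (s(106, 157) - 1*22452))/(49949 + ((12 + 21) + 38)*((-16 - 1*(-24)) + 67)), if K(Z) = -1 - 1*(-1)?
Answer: -27570/27637 ≈ -0.99758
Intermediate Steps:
K(Z) = 0 (K(Z) = -1 + 1 = 0)
s(D, h) = D (s(D, h) = D + 0 = D)
(-32794 + (s(106, 157) - 1*22452))/(49949 + ((12 + 21) + 38)*((-16 - 1*(-24)) + 67)) = (-32794 + (106 - 1*22452))/(49949 + ((12 + 21) + 38)*((-16 - 1*(-24)) + 67)) = (-32794 + (106 - 22452))/(49949 + (33 + 38)*((-16 + 24) + 67)) = (-32794 - 22346)/(49949 + 71*(8 + 67)) = -55140/(49949 + 71*75) = -55140/(49949 + 5325) = -55140/55274 = -55140*1/55274 = -27570/27637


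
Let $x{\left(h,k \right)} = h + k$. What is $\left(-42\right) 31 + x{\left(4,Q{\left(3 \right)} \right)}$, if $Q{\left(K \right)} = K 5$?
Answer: $-1283$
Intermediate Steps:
$Q{\left(K \right)} = 5 K$
$\left(-42\right) 31 + x{\left(4,Q{\left(3 \right)} \right)} = \left(-42\right) 31 + \left(4 + 5 \cdot 3\right) = -1302 + \left(4 + 15\right) = -1302 + 19 = -1283$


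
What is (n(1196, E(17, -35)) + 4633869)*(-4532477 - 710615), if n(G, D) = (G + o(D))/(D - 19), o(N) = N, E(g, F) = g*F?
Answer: -7458809479715890/307 ≈ -2.4296e+13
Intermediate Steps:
E(g, F) = F*g
n(G, D) = (D + G)/(-19 + D) (n(G, D) = (G + D)/(D - 19) = (D + G)/(-19 + D))
(n(1196, E(17, -35)) + 4633869)*(-4532477 - 710615) = ((-35*17 + 1196)/(-19 - 35*17) + 4633869)*(-4532477 - 710615) = ((-595 + 1196)/(-19 - 595) + 4633869)*(-5243092) = (601/(-614) + 4633869)*(-5243092) = (-1/614*601 + 4633869)*(-5243092) = (-601/614 + 4633869)*(-5243092) = (2845194965/614)*(-5243092) = -7458809479715890/307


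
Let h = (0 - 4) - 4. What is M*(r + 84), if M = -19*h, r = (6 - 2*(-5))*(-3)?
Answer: 5472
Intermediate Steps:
r = -48 (r = (6 + 10)*(-3) = 16*(-3) = -48)
h = -8 (h = -4 - 4 = -8)
M = 152 (M = -19*(-8) = 152)
M*(r + 84) = 152*(-48 + 84) = 152*36 = 5472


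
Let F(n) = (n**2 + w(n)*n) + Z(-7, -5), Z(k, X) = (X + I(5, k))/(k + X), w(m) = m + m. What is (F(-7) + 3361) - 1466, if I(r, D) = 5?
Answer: 2042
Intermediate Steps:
w(m) = 2*m
Z(k, X) = (5 + X)/(X + k) (Z(k, X) = (X + 5)/(k + X) = (5 + X)/(X + k))
F(n) = 3*n**2 (F(n) = (n**2 + (2*n)*n) + (5 - 5)/(-5 - 7) = (n**2 + 2*n**2) + 0/(-12) = 3*n**2 - 1/12*0 = 3*n**2 + 0 = 3*n**2)
(F(-7) + 3361) - 1466 = (3*(-7)**2 + 3361) - 1466 = (3*49 + 3361) - 1466 = (147 + 3361) - 1466 = 3508 - 1466 = 2042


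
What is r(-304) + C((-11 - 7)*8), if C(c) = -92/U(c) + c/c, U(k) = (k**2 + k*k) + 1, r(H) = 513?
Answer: 21317030/41473 ≈ 514.00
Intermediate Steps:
U(k) = 1 + 2*k**2 (U(k) = (k**2 + k**2) + 1 = 2*k**2 + 1 = 1 + 2*k**2)
C(c) = 1 - 92/(1 + 2*c**2) (C(c) = -92/(1 + 2*c**2) + c/c = -92/(1 + 2*c**2) + 1 = 1 - 92/(1 + 2*c**2))
r(-304) + C((-11 - 7)*8) = 513 + (-91 + 2*((-11 - 7)*8)**2)/(1 + 2*((-11 - 7)*8)**2) = 513 + (-91 + 2*(-18*8)**2)/(1 + 2*(-18*8)**2) = 513 + (-91 + 2*(-144)**2)/(1 + 2*(-144)**2) = 513 + (-91 + 2*20736)/(1 + 2*20736) = 513 + (-91 + 41472)/(1 + 41472) = 513 + 41381/41473 = 21317030/41473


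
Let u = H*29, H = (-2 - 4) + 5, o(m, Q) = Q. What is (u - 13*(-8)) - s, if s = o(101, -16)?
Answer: 91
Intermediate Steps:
H = -1 (H = -6 + 5 = -1)
s = -16
u = -29 (u = -1*29 = -29)
(u - 13*(-8)) - s = (-29 - 13*(-8)) - 1*(-16) = (-29 + 104) + 16 = 75 + 16 = 91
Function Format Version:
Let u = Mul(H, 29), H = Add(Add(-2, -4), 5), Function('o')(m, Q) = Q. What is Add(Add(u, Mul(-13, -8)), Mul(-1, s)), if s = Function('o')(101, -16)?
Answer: 91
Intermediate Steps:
H = -1 (H = Add(-6, 5) = -1)
s = -16
u = -29 (u = Mul(-1, 29) = -29)
Add(Add(u, Mul(-13, -8)), Mul(-1, s)) = Add(Add(-29, Mul(-13, -8)), Mul(-1, -16)) = Add(Add(-29, 104), 16) = Add(75, 16) = 91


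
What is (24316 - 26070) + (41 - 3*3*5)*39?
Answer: -1910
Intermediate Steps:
(24316 - 26070) + (41 - 3*3*5)*39 = -1754 + (41 - 9*5)*39 = -1754 + (41 - 45)*39 = -1754 - 4*39 = -1754 - 156 = -1910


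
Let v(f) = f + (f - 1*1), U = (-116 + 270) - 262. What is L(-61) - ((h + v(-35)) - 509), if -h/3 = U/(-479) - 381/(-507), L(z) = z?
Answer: 42250824/80951 ≈ 521.93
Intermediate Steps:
U = -108 (U = 154 - 262 = -108)
v(f) = -1 + 2*f (v(f) = f + (f - 1) = f + (-1 + f) = -1 + 2*f)
h = -237255/80951 (h = -3*(-108/(-479) - 381/(-507)) = -3*(-108*(-1/479) - 381*(-1/507)) = -3*(108/479 + 127/169) = -3*79085/80951 = -237255/80951 ≈ -2.9308)
L(-61) - ((h + v(-35)) - 509) = -61 - ((-237255/80951 + (-1 + 2*(-35))) - 509) = -61 - ((-237255/80951 + (-1 - 70)) - 509) = -61 - ((-237255/80951 - 71) - 509) = -61 - (-5984776/80951 - 509) = -61 - 1*(-47188835/80951) = -61 + 47188835/80951 = 42250824/80951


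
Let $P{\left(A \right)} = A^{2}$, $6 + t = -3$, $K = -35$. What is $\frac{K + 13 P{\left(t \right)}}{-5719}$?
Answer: $- \frac{1018}{5719} \approx -0.178$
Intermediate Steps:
$t = -9$ ($t = -6 - 3 = -9$)
$\frac{K + 13 P{\left(t \right)}}{-5719} = \frac{-35 + 13 \left(-9\right)^{2}}{-5719} = \left(-35 + 13 \cdot 81\right) \left(- \frac{1}{5719}\right) = \left(-35 + 1053\right) \left(- \frac{1}{5719}\right) = 1018 \left(- \frac{1}{5719}\right) = - \frac{1018}{5719}$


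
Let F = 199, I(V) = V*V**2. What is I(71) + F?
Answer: 358110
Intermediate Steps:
I(V) = V**3
I(71) + F = 71**3 + 199 = 357911 + 199 = 358110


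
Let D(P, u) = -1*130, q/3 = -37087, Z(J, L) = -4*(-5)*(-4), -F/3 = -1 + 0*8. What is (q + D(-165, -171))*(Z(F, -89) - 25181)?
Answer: 2813848051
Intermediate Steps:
F = 3 (F = -3*(-1 + 0*8) = -3*(-1 + 0) = -3*(-1) = 3)
Z(J, L) = -80 (Z(J, L) = 20*(-4) = -80)
q = -111261 (q = 3*(-37087) = -111261)
D(P, u) = -130
(q + D(-165, -171))*(Z(F, -89) - 25181) = (-111261 - 130)*(-80 - 25181) = -111391*(-25261) = 2813848051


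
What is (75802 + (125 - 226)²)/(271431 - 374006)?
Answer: -86003/102575 ≈ -0.83844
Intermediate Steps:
(75802 + (125 - 226)²)/(271431 - 374006) = (75802 + (-101)²)/(-102575) = (75802 + 10201)*(-1/102575) = 86003*(-1/102575) = -86003/102575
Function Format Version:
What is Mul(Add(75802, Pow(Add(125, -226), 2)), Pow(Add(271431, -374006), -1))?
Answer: Rational(-86003, 102575) ≈ -0.83844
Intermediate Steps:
Mul(Add(75802, Pow(Add(125, -226), 2)), Pow(Add(271431, -374006), -1)) = Mul(Add(75802, Pow(-101, 2)), Pow(-102575, -1)) = Mul(Add(75802, 10201), Rational(-1, 102575)) = Mul(86003, Rational(-1, 102575)) = Rational(-86003, 102575)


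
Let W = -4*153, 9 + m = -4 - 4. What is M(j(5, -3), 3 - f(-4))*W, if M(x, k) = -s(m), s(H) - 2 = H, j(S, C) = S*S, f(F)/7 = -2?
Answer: -9180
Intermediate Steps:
f(F) = -14 (f(F) = 7*(-2) = -14)
j(S, C) = S**2
m = -17 (m = -9 + (-4 - 4) = -9 - 8 = -17)
s(H) = 2 + H
M(x, k) = 15 (M(x, k) = -(2 - 17) = -1*(-15) = 15)
W = -612
M(j(5, -3), 3 - f(-4))*W = 15*(-612) = -9180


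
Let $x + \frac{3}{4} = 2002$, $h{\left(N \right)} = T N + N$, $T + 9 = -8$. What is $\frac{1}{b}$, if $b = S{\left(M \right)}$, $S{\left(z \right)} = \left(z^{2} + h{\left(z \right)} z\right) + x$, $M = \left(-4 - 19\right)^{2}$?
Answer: $- \frac{4}{16782455} \approx -2.3834 \cdot 10^{-7}$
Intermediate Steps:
$T = -17$ ($T = -9 - 8 = -17$)
$h{\left(N \right)} = - 16 N$ ($h{\left(N \right)} = - 17 N + N = - 16 N$)
$x = \frac{8005}{4}$ ($x = - \frac{3}{4} + 2002 = \frac{8005}{4} \approx 2001.3$)
$M = 529$ ($M = \left(-23\right)^{2} = 529$)
$S{\left(z \right)} = \frac{8005}{4} - 15 z^{2}$ ($S{\left(z \right)} = \left(z^{2} + - 16 z z\right) + \frac{8005}{4} = \left(z^{2} - 16 z^{2}\right) + \frac{8005}{4} = - 15 z^{2} + \frac{8005}{4} = \frac{8005}{4} - 15 z^{2}$)
$b = - \frac{16782455}{4}$ ($b = \frac{8005}{4} - 15 \cdot 529^{2} = \frac{8005}{4} - 4197615 = - \frac{16782455}{4} \approx -4.1956 \cdot 10^{6}$)
$\frac{1}{b} = \frac{1}{- \frac{16782455}{4}} = - \frac{4}{16782455}$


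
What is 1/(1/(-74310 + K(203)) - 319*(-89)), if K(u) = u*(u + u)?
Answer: 8108/230194229 ≈ 3.5222e-5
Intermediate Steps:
K(u) = 2*u**2 (K(u) = u*(2*u) = 2*u**2)
1/(1/(-74310 + K(203)) - 319*(-89)) = 1/(1/(-74310 + 2*203**2) - 319*(-89)) = 1/(1/(-74310 + 2*41209) + 28391) = 1/(1/(-74310 + 82418) + 28391) = 1/(1/8108 + 28391) = 1/(230194229/8108) = 8108/230194229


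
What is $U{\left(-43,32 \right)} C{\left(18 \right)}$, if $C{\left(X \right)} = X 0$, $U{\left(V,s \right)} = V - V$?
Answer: $0$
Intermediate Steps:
$U{\left(V,s \right)} = 0$
$C{\left(X \right)} = 0$
$U{\left(-43,32 \right)} C{\left(18 \right)} = 0 \cdot 0 = 0$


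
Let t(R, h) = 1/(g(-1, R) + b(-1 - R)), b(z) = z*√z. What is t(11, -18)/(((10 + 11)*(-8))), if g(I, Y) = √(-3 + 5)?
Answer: -1/(168*√2 - 4032*I*√3) ≈ -4.8659e-6 - 0.00014303*I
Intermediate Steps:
g(I, Y) = √2
b(z) = z^(3/2)
t(R, h) = 1/(√2 + (-1 - R)^(3/2))
t(11, -18)/(((10 + 11)*(-8))) = 1/((√2 + (-1 - 1*11)^(3/2))*(((10 + 11)*(-8)))) = 1/((√2 + (-1 - 11)^(3/2))*((21*(-8)))) = 1/((√2 + (-12)^(3/2))*(-168)) = -1/168/(√2 - 24*I*√3) = -1/(168*(√2 - 24*I*√3))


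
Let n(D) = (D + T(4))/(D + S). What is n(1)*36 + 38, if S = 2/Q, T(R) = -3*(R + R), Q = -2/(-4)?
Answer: -638/5 ≈ -127.60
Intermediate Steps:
Q = 1/2 (Q = -2*(-1/4) = 1/2 ≈ 0.50000)
T(R) = -6*R
S = 4 (S = 2/(1/2) = 2*2 = 4)
n(D) = (-24 + D)/(4 + D) (n(D) = (D - 6*4)/(D + 4) = (D - 24)/(4 + D) = (-24 + D)/(4 + D))
n(1)*36 + 38 = ((-24 + 1)/(4 + 1))*36 + 38 = (-23/5)*36 + 38 = ((1/5)*(-23))*36 + 38 = -23/5*36 + 38 = -828/5 + 38 = -638/5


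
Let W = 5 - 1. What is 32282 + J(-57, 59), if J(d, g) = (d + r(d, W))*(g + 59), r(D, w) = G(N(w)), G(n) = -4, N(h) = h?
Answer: 25084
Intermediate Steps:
W = 4
r(D, w) = -4
J(d, g) = (-4 + d)*(59 + g) (J(d, g) = (d - 4)*(g + 59) = (-4 + d)*(59 + g))
32282 + J(-57, 59) = 32282 + (-236 - 4*59 + 59*(-57) - 57*59) = 32282 + (-236 - 236 - 3363 - 3363) = 32282 - 7198 = 25084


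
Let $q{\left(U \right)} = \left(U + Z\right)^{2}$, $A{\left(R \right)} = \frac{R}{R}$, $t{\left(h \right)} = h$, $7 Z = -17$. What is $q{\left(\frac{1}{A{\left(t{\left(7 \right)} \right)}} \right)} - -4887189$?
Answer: $\frac{239472361}{49} \approx 4.8872 \cdot 10^{6}$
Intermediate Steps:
$Z = - \frac{17}{7}$ ($Z = \frac{1}{7} \left(-17\right) = - \frac{17}{7} \approx -2.4286$)
$A{\left(R \right)} = 1$
$q{\left(U \right)} = \left(- \frac{17}{7} + U\right)^{2}$ ($q{\left(U \right)} = \left(U - \frac{17}{7}\right)^{2} = \left(- \frac{17}{7} + U\right)^{2}$)
$q{\left(\frac{1}{A{\left(t{\left(7 \right)} \right)}} \right)} - -4887189 = \frac{\left(-17 + \frac{7}{1}\right)^{2}}{49} - -4887189 = \frac{\left(-17 + 7 \cdot 1\right)^{2}}{49} + 4887189 = \frac{\left(-17 + 7\right)^{2}}{49} + 4887189 = \frac{\left(-10\right)^{2}}{49} + 4887189 = \frac{1}{49} \cdot 100 + 4887189 = \frac{100}{49} + 4887189 = \frac{239472361}{49}$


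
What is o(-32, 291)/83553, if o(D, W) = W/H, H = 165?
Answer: 97/4595415 ≈ 2.1108e-5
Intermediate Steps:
o(D, W) = W/165
o(-32, 291)/83553 = ((1/165)*291)/83553 = (97/55)*(1/83553) = 97/4595415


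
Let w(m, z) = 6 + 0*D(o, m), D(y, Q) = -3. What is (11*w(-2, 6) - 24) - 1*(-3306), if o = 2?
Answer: 3348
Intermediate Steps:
w(m, z) = 6 (w(m, z) = 6 + 0*(-3) = 6 + 0 = 6)
(11*w(-2, 6) - 24) - 1*(-3306) = (11*6 - 24) - 1*(-3306) = (66 - 24) + 3306 = 42 + 3306 = 3348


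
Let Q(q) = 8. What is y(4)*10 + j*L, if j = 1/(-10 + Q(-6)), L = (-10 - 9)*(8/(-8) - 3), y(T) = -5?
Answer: -88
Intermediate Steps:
L = 76 (L = -19*(8*(-⅛) - 3) = -19*(-1 - 3) = -19*(-4) = 76)
j = -½ (j = 1/(-10 + 8) = 1/(-2) = -½ ≈ -0.50000)
y(4)*10 + j*L = -5*10 - ½*76 = -50 - 38 = -88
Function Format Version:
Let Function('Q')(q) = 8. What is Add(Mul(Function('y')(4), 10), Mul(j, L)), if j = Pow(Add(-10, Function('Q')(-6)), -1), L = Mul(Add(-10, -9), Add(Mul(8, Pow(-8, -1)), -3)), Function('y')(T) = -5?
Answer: -88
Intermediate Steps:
L = 76 (L = Mul(-19, Add(Mul(8, Rational(-1, 8)), -3)) = Mul(-19, Add(-1, -3)) = Mul(-19, -4) = 76)
j = Rational(-1, 2) (j = Pow(Add(-10, 8), -1) = Pow(-2, -1) = Rational(-1, 2) ≈ -0.50000)
Add(Mul(Function('y')(4), 10), Mul(j, L)) = Add(Mul(-5, 10), Mul(Rational(-1, 2), 76)) = Add(-50, -38) = -88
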